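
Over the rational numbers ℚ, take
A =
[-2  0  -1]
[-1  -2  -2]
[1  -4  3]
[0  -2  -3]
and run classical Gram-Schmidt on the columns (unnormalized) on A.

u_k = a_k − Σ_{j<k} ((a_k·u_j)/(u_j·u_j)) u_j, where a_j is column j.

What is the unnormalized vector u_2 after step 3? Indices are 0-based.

Step 1: u_0 = a_0 = (-2, -1, 1, 0).
Step 2: u_1 = a_1 − (-1/3)·u_0 = (-2/3, -7/3, -11/3, -2).
Step 3: u_2 = a_2 − (7/6)·u_0 − (1/70)·u_1 = (47/35, -4/5, 66/35, -104/35).

u_2 = (47/35, -4/5, 66/35, -104/35)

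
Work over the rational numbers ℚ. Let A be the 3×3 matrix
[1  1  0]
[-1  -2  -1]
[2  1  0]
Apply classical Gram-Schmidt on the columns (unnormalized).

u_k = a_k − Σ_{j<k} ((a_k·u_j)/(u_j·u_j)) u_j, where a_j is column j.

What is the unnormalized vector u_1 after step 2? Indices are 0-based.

Step 1: u_0 = a_0 = (1, -1, 2).
Step 2: u_1 = a_1 − (5/6)·u_0 = (1/6, -7/6, -2/3).

u_1 = (1/6, -7/6, -2/3)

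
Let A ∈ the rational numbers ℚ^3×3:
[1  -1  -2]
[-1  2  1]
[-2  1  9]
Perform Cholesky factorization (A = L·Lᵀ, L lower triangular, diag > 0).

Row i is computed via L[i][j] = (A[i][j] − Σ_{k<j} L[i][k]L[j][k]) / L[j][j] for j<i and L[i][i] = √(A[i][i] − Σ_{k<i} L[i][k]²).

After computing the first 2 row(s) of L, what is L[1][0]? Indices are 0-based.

Step 1: L[0][0] = √(1) = 1.
  L[1][0] = (-1) / L[0][0] = -1.
Step 2: L[1][1] = √(1) = 1.

L[1][0] = -1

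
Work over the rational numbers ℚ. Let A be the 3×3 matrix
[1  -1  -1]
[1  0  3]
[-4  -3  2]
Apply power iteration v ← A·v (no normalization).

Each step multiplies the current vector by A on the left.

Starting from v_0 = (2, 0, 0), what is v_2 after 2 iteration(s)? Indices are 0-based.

v_0 = (2, 0, 0).
v_1 = A·v_0 = (2, 2, -8).
v_2 = A·v_1 = (8, -22, -30).

v_2 = (8, -22, -30)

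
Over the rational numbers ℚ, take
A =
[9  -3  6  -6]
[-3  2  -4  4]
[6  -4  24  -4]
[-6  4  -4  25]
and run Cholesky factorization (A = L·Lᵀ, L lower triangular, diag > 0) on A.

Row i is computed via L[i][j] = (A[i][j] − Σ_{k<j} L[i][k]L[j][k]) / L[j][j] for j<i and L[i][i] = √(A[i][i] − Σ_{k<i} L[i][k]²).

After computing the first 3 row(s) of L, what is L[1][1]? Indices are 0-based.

L[1][1] = 1

Step 1: L[0][0] = √(9) = 3.
  L[1][0] = (-3) / L[0][0] = -1.
Step 2: L[1][1] = √(1) = 1.
  L[2][0] = (6) / L[0][0] = 2.
  L[2][1] = (-2) / L[1][1] = -2.
Step 3: L[2][2] = √(16) = 4.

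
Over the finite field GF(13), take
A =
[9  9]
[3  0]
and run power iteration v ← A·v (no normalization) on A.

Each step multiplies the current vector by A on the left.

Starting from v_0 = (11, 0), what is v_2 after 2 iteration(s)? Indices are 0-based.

v_0 = (11, 0).
v_1 = A·v_0 = (8, 7).
v_2 = A·v_1 = (5, 11).

v_2 = (5, 11)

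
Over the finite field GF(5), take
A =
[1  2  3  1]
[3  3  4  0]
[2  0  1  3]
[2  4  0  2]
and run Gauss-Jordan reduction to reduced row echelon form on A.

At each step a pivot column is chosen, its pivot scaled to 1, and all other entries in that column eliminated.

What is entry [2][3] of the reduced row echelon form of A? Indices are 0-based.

M[2][3] = 0

step 1: normalize row 0 (÷1) = (1, 2, 3, 1)
  row 1: subtract 3×row0 = (0, 2, 0, 2)
  row 2: subtract 2×row0 = (0, 1, 0, 1)
  row 3: subtract 2×row0 = (0, 0, 4, 0)
step 2: normalize row 1 (÷2) = (0, 1, 0, 1)
  row 0: subtract 2×row1 = (1, 0, 3, 4)
  row 2: subtract 1×row1 = (0, 0, 0, 0)
step 3: exchange rows 2,3
step 3: normalize row 2 (÷4) = (0, 0, 1, 0)
  row 0: subtract 3×row2 = (1, 0, 0, 4)
skip col 3 (zero from row 3)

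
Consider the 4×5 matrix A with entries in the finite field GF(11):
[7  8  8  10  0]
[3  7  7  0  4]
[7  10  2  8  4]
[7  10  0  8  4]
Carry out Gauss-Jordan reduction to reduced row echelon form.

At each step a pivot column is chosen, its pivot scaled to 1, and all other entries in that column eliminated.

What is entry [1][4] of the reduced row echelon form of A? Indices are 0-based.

M[1][4] = 2

step 1: normalize row 0 (÷7) = (1, 9, 9, 3, 0)
  row 1: subtract 3×row0 = (0, 2, 2, 2, 4)
  row 2: subtract 7×row0 = (0, 2, 5, 9, 4)
  row 3: subtract 7×row0 = (0, 2, 3, 9, 4)
step 2: normalize row 1 (÷2) = (0, 1, 1, 1, 2)
  row 0: subtract 9×row1 = (1, 0, 0, 5, 4)
  row 2: subtract 2×row1 = (0, 0, 3, 7, 0)
  row 3: subtract 2×row1 = (0, 0, 1, 7, 0)
step 3: normalize row 2 (÷3) = (0, 0, 1, 6, 0)
  row 1: subtract 1×row2 = (0, 1, 0, 6, 2)
  row 3: subtract 1×row2 = (0, 0, 0, 1, 0)
step 4: normalize row 3 (÷1) = (0, 0, 0, 1, 0)
  row 0: subtract 5×row3 = (1, 0, 0, 0, 4)
  row 1: subtract 6×row3 = (0, 1, 0, 0, 2)
  row 2: subtract 6×row3 = (0, 0, 1, 0, 0)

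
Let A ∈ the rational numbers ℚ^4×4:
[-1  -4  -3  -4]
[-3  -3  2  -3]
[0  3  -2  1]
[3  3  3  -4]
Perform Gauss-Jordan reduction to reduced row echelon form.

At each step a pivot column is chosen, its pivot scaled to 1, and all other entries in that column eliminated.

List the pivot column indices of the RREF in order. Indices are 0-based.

pivot columns: 0, 1, 2, 3

[1] R0 /= -1  ⇒  (1, 4, 3, 4)
     R1 -= -3·R0  ⇒  (0, 9, 11, 9)
     R3 -= 3·R0  ⇒  (0, -9, -6, -16)
[2] R1 /= 9  ⇒  (0, 1, 11/9, 1)
     R0 -= 4·R1  ⇒  (1, 0, -17/9, 0)
     R2 -= 3·R1  ⇒  (0, 0, -17/3, -2)
     R3 -= -9·R1  ⇒  (0, 0, 5, -7)
[3] R2 /= -17/3  ⇒  (0, 0, 1, 6/17)
     R0 -= -17/9·R2  ⇒  (1, 0, 0, 2/3)
     R1 -= 11/9·R2  ⇒  (0, 1, 0, 29/51)
     R3 -= 5·R2  ⇒  (0, 0, 0, -149/17)
[4] R3 /= -149/17  ⇒  (0, 0, 0, 1)
     R0 -= 2/3·R3  ⇒  (1, 0, 0, 0)
     R1 -= 29/51·R3  ⇒  (0, 1, 0, 0)
     R2 -= 6/17·R3  ⇒  (0, 0, 1, 0)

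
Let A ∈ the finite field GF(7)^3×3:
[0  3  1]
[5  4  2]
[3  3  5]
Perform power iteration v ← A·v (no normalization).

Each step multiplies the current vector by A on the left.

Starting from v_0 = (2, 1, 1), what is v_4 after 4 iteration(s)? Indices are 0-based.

v_4 = (5, 3, 1)

v_0 = (2, 1, 1).
v_1 = A·v_0 = (4, 2, 0).
v_2 = A·v_1 = (6, 0, 4).
v_3 = A·v_2 = (4, 3, 3).
v_4 = A·v_3 = (5, 3, 1).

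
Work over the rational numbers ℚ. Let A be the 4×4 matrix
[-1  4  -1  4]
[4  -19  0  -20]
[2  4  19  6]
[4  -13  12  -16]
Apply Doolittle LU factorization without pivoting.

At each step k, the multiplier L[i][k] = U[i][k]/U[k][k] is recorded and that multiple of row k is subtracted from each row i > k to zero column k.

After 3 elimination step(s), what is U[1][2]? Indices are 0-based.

U[1][2] = -4

[col 0] pivot -1
  R1 -= -4*R0 → (0, -3, -4, -4)  (L[1][0] := -4)
  R2 -= -2*R0 → (0, 12, 17, 14)  (L[2][0] := -2)
  R3 -= -4*R0 → (0, 3, 8, 0)  (L[3][0] := -4)
[col 1] pivot -3
  R2 -= -4*R1 → (0, 0, 1, -2)  (L[2][1] := -4)
  R3 -= -1*R1 → (0, 0, 4, -4)  (L[3][1] := -1)
[col 2] pivot 1
  R3 -= 4*R2 → (0, 0, 0, 4)  (L[3][2] := 4)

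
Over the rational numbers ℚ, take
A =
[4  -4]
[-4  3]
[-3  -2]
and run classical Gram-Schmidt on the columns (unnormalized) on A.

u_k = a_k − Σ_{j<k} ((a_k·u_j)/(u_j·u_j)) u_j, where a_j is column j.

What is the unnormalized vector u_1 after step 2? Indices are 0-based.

u_1 = (-76/41, 35/41, -148/41)

Step 1: u_0 = a_0 = (4, -4, -3).
Step 2: u_1 = a_1 − (-22/41)·u_0 = (-76/41, 35/41, -148/41).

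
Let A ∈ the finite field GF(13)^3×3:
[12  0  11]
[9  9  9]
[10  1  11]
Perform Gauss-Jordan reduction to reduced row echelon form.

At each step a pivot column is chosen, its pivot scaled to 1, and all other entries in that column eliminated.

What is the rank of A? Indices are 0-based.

[1] R0 /= 12  ⇒  (1, 0, 2)
     R1 -= 9·R0  ⇒  (0, 9, 4)
     R2 -= 10·R0  ⇒  (0, 1, 4)
[2] R1 /= 9  ⇒  (0, 1, 12)
     R2 -= 1·R1  ⇒  (0, 0, 5)
[3] R2 /= 5  ⇒  (0, 0, 1)
     R0 -= 2·R2  ⇒  (1, 0, 0)
     R1 -= 12·R2  ⇒  (0, 1, 0)

rank = 3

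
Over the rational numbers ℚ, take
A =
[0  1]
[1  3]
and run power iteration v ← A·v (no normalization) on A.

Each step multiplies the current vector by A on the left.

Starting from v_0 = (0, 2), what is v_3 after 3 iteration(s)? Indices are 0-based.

v_3 = (20, 66)

v_0 = (0, 2).
v_1 = A·v_0 = (2, 6).
v_2 = A·v_1 = (6, 20).
v_3 = A·v_2 = (20, 66).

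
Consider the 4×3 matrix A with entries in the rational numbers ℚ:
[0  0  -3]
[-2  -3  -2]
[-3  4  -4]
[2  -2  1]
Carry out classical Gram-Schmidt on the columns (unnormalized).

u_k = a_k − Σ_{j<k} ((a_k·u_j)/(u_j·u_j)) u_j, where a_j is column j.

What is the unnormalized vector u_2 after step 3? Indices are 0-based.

Step 1: u_0 = a_0 = (0, -2, -3, 2).
Step 2: u_1 = a_1 − (-10/17)·u_0 = (0, -71/17, 38/17, -14/17).
Step 3: u_2 = a_2 − (18/17)·u_0 − (-8/131)·u_1 = (-3, -18/131, -90/131, -153/131).

u_2 = (-3, -18/131, -90/131, -153/131)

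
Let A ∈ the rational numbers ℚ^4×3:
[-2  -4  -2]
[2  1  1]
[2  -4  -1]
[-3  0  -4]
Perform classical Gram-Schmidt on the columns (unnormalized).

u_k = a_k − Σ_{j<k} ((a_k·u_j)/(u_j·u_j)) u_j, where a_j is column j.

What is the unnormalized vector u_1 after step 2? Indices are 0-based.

u_1 = (-80/21, 17/21, -88/21, 2/7)

Step 1: u_0 = a_0 = (-2, 2, 2, -3).
Step 2: u_1 = a_1 − (2/21)·u_0 = (-80/21, 17/21, -88/21, 2/7).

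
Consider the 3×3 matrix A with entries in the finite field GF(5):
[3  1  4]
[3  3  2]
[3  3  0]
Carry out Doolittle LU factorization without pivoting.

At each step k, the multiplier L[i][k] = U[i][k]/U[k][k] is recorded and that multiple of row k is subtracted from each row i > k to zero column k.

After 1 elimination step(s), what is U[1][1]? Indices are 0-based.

k=0: U[0][0]=3
  eliminate (1,0): mult=1, new row 1: (0, 2, 3); set L[1][0]=1
  eliminate (2,0): mult=1, new row 2: (0, 2, 1); set L[2][0]=1

U[1][1] = 2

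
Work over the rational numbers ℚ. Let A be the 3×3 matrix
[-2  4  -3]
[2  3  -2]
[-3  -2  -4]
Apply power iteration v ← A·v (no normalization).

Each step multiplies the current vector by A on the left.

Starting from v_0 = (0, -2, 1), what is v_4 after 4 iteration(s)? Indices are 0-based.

v_4 = (-180, -1242, 1741)

v_0 = (0, -2, 1).
v_1 = A·v_0 = (-11, -8, 0).
v_2 = A·v_1 = (-10, -46, 49).
v_3 = A·v_2 = (-311, -256, -74).
v_4 = A·v_3 = (-180, -1242, 1741).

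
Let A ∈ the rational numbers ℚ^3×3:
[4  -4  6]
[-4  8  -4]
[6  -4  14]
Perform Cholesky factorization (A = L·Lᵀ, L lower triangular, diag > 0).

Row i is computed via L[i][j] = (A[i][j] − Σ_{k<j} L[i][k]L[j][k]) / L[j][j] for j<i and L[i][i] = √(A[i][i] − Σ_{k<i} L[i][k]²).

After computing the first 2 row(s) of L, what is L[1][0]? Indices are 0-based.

L[1][0] = -2

Step 1: L[0][0] = √(4) = 2.
  L[1][0] = (-4) / L[0][0] = -2.
Step 2: L[1][1] = √(4) = 2.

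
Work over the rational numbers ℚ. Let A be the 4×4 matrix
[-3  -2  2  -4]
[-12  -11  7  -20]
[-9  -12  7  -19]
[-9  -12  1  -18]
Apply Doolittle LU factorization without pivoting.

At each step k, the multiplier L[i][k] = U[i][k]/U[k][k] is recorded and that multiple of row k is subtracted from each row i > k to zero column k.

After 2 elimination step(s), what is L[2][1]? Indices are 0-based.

L[2][1] = 2

Step 1: pivot at (0,0) is -3.
  row1 ← row1 − (4)·row0  ⇒  L[1][0]=4, U row1=(0, -3, -1, -4)
  row2 ← row2 − (3)·row0  ⇒  L[2][0]=3, U row2=(0, -6, 1, -7)
  row3 ← row3 − (3)·row0  ⇒  L[3][0]=3, U row3=(0, -6, -5, -6)
Step 2: pivot at (1,1) is -3.
  row2 ← row2 − (2)·row1  ⇒  L[2][1]=2, U row2=(0, 0, 3, 1)
  row3 ← row3 − (2)·row1  ⇒  L[3][1]=2, U row3=(0, 0, -3, 2)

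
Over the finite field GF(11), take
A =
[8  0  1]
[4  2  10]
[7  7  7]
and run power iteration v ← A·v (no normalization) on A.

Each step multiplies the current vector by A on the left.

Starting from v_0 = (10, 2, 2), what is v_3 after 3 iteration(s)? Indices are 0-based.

v_0 = (10, 2, 2).
v_1 = A·v_0 = (5, 9, 10).
v_2 = A·v_1 = (6, 6, 3).
v_3 = A·v_2 = (7, 0, 6).

v_3 = (7, 0, 6)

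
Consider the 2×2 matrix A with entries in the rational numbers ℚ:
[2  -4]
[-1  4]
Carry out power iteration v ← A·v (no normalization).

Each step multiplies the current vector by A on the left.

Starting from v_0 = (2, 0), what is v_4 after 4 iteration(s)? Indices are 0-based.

v_0 = (2, 0).
v_1 = A·v_0 = (4, -2).
v_2 = A·v_1 = (16, -12).
v_3 = A·v_2 = (80, -64).
v_4 = A·v_3 = (416, -336).

v_4 = (416, -336)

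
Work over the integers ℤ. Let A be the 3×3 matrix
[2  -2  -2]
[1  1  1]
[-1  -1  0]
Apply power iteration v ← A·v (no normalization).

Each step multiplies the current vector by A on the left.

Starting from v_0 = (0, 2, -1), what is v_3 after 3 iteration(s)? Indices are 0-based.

v_0 = (0, 2, -1).
v_1 = A·v_0 = (-2, 1, -2).
v_2 = A·v_1 = (-2, -3, 1).
v_3 = A·v_2 = (0, -4, 5).

v_3 = (0, -4, 5)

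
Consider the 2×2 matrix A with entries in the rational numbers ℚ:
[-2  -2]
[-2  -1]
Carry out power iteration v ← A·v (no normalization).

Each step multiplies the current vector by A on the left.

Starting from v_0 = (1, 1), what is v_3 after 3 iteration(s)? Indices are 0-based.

v_3 = (-50, -39)

v_0 = (1, 1).
v_1 = A·v_0 = (-4, -3).
v_2 = A·v_1 = (14, 11).
v_3 = A·v_2 = (-50, -39).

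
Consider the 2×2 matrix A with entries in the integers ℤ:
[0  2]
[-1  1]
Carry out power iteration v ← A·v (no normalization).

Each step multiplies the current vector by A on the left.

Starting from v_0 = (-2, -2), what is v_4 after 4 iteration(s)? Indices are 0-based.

v_0 = (-2, -2).
v_1 = A·v_0 = (-4, 0).
v_2 = A·v_1 = (0, 4).
v_3 = A·v_2 = (8, 4).
v_4 = A·v_3 = (8, -4).

v_4 = (8, -4)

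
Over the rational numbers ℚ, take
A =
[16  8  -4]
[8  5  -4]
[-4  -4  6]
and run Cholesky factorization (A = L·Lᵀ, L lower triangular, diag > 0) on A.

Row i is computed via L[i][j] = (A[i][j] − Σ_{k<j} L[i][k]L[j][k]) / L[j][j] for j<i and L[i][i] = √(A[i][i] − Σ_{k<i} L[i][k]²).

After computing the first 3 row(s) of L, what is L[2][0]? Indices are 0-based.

Step 1: L[0][0] = √(16) = 4.
  L[1][0] = (8) / L[0][0] = 2.
Step 2: L[1][1] = √(1) = 1.
  L[2][0] = (-4) / L[0][0] = -1.
  L[2][1] = (-2) / L[1][1] = -2.
Step 3: L[2][2] = √(1) = 1.

L[2][0] = -1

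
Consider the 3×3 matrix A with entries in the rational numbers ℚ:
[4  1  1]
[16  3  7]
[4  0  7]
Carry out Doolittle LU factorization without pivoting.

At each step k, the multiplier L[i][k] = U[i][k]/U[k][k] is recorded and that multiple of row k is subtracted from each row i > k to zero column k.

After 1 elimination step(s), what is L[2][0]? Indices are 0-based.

[col 0] pivot 4
  R1 -= 4*R0 → (0, -1, 3)  (L[1][0] := 4)
  R2 -= 1*R0 → (0, -1, 6)  (L[2][0] := 1)

L[2][0] = 1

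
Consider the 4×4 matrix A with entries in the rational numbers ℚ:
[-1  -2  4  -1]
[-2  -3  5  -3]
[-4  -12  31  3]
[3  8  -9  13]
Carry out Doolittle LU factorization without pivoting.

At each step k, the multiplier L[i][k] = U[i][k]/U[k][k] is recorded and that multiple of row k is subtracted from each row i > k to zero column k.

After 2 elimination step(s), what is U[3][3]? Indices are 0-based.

U[3][3] = 12

k=0: U[0][0]=-1
  eliminate (1,0): mult=2, new row 1: (0, 1, -3, -1); set L[1][0]=2
  eliminate (2,0): mult=4, new row 2: (0, -4, 15, 7); set L[2][0]=4
  eliminate (3,0): mult=-3, new row 3: (0, 2, 3, 10); set L[3][0]=-3
k=1: U[1][1]=1
  eliminate (2,1): mult=-4, new row 2: (0, 0, 3, 3); set L[2][1]=-4
  eliminate (3,1): mult=2, new row 3: (0, 0, 9, 12); set L[3][1]=2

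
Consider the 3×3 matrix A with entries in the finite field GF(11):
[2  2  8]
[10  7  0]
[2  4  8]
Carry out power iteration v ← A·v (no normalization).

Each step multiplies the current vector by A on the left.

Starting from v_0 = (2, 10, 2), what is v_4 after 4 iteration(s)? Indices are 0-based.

v_4 = (7, 4, 0)

v_0 = (2, 10, 2).
v_1 = A·v_0 = (7, 2, 5).
v_2 = A·v_1 = (3, 7, 7).
v_3 = A·v_2 = (10, 2, 2).
v_4 = A·v_3 = (7, 4, 0).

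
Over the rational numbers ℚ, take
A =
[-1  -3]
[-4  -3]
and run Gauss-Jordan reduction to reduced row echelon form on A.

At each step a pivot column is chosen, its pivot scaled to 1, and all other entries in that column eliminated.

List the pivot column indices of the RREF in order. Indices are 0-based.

pivot columns: 0, 1

[1] R0 /= -1  ⇒  (1, 3)
     R1 -= -4·R0  ⇒  (0, 9)
[2] R1 /= 9  ⇒  (0, 1)
     R0 -= 3·R1  ⇒  (1, 0)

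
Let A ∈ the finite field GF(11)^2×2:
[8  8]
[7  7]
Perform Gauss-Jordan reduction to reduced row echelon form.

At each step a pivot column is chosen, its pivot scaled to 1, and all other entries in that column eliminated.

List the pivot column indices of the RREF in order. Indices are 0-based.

pivot columns: 0

[1] R0 /= 8  ⇒  (1, 1)
     R1 -= 7·R0  ⇒  (0, 0)
column 1 empty below row 1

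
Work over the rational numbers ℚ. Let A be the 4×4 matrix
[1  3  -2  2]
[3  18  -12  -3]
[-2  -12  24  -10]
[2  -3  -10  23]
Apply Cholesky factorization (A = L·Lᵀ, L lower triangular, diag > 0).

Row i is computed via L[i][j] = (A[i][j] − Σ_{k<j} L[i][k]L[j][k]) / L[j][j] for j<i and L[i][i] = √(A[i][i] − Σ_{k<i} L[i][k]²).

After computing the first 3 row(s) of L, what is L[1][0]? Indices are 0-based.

Step 1: L[0][0] = √(1) = 1.
  L[1][0] = (3) / L[0][0] = 3.
Step 2: L[1][1] = √(9) = 3.
  L[2][0] = (-2) / L[0][0] = -2.
  L[2][1] = (-6) / L[1][1] = -2.
Step 3: L[2][2] = √(16) = 4.

L[1][0] = 3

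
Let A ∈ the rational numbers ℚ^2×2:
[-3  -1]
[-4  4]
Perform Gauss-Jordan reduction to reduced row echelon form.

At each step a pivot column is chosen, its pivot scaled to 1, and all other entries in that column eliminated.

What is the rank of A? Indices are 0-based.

rank = 2

pivot(0,0)=-3: scale R0 → (1, 1/3)
  clear (1,0): R1 −= (-4)R0 → (0, 16/3)
pivot(1,1)=16/3: scale R1 → (0, 1)
  clear (0,1): R0 −= (1/3)R1 → (1, 0)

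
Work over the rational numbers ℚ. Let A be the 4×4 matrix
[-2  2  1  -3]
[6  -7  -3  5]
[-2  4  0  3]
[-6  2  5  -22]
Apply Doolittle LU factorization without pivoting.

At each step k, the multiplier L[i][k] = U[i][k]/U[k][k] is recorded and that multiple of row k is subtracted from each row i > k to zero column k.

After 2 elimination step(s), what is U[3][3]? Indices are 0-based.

U[3][3] = 3

Step 1: pivot at (0,0) is -2.
  row1 ← row1 − (-3)·row0  ⇒  L[1][0]=-3, U row1=(0, -1, 0, -4)
  row2 ← row2 − (1)·row0  ⇒  L[2][0]=1, U row2=(0, 2, -1, 6)
  row3 ← row3 − (3)·row0  ⇒  L[3][0]=3, U row3=(0, -4, 2, -13)
Step 2: pivot at (1,1) is -1.
  row2 ← row2 − (-2)·row1  ⇒  L[2][1]=-2, U row2=(0, 0, -1, -2)
  row3 ← row3 − (4)·row1  ⇒  L[3][1]=4, U row3=(0, 0, 2, 3)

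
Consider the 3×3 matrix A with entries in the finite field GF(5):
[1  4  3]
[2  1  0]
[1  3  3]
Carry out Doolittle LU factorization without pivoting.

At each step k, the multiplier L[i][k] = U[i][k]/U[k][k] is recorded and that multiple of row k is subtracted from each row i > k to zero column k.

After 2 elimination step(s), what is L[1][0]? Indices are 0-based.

L[1][0] = 2

k=0: U[0][0]=1
  eliminate (1,0): mult=2, new row 1: (0, 3, 4); set L[1][0]=2
  eliminate (2,0): mult=1, new row 2: (0, 4, 0); set L[2][0]=1
k=1: U[1][1]=3
  eliminate (2,1): mult=3, new row 2: (0, 0, 3); set L[2][1]=3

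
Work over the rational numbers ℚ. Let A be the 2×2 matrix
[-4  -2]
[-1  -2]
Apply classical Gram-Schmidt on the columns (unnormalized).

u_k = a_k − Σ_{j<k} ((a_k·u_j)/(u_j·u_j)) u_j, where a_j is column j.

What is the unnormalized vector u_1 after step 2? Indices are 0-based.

Step 1: u_0 = a_0 = (-4, -1).
Step 2: u_1 = a_1 − (10/17)·u_0 = (6/17, -24/17).

u_1 = (6/17, -24/17)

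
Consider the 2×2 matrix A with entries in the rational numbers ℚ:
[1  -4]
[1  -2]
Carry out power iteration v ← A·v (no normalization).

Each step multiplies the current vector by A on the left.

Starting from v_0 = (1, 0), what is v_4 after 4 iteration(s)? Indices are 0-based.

v_0 = (1, 0).
v_1 = A·v_0 = (1, 1).
v_2 = A·v_1 = (-3, -1).
v_3 = A·v_2 = (1, -1).
v_4 = A·v_3 = (5, 3).

v_4 = (5, 3)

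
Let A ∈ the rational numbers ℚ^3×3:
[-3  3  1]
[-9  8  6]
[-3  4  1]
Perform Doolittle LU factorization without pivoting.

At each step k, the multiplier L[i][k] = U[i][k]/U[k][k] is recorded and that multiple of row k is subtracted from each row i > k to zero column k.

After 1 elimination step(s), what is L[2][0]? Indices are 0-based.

L[2][0] = 1

k=0: U[0][0]=-3
  eliminate (1,0): mult=3, new row 1: (0, -1, 3); set L[1][0]=3
  eliminate (2,0): mult=1, new row 2: (0, 1, 0); set L[2][0]=1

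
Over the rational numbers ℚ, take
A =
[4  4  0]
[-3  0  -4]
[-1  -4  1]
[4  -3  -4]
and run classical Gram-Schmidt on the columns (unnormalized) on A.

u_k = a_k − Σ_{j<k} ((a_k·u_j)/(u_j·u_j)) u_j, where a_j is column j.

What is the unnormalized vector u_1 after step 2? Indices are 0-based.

u_1 = (68/21, 4/7, -80/21, -79/21)

Step 1: u_0 = a_0 = (4, -3, -1, 4).
Step 2: u_1 = a_1 − (4/21)·u_0 = (68/21, 4/7, -80/21, -79/21).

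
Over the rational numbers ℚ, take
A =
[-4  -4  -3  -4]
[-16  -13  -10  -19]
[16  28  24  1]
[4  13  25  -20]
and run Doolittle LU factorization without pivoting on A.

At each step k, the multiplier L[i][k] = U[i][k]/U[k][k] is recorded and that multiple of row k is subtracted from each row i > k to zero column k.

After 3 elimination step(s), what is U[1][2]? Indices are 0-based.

U[1][2] = 2

[col 0] pivot -4
  R1 -= 4*R0 → (0, 3, 2, -3)  (L[1][0] := 4)
  R2 -= -4*R0 → (0, 12, 12, -15)  (L[2][0] := -4)
  R3 -= -1*R0 → (0, 9, 22, -24)  (L[3][0] := -1)
[col 1] pivot 3
  R2 -= 4*R1 → (0, 0, 4, -3)  (L[2][1] := 4)
  R3 -= 3*R1 → (0, 0, 16, -15)  (L[3][1] := 3)
[col 2] pivot 4
  R3 -= 4*R2 → (0, 0, 0, -3)  (L[3][2] := 4)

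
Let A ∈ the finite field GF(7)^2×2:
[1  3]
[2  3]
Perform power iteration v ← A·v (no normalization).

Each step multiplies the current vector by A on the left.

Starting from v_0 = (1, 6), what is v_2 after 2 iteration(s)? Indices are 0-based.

v_0 = (1, 6).
v_1 = A·v_0 = (5, 6).
v_2 = A·v_1 = (2, 0).

v_2 = (2, 0)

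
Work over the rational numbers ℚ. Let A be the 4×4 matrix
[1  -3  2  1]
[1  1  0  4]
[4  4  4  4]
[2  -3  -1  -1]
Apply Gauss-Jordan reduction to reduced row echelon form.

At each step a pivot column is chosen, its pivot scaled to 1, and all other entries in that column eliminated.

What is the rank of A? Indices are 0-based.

pivot(0,0)=1: scale R0 → (1, -3, 2, 1)
  clear (1,0): R1 −= (1)R0 → (0, 4, -2, 3)
  clear (2,0): R2 −= (4)R0 → (0, 16, -4, 0)
  clear (3,0): R3 −= (2)R0 → (0, 3, -5, -3)
pivot(1,1)=4: scale R1 → (0, 1, -1/2, 3/4)
  clear (0,1): R0 −= (-3)R1 → (1, 0, 1/2, 13/4)
  clear (2,1): R2 −= (16)R1 → (0, 0, 4, -12)
  clear (3,1): R3 −= (3)R1 → (0, 0, -7/2, -21/4)
pivot(2,2)=4: scale R2 → (0, 0, 1, -3)
  clear (0,2): R0 −= (1/2)R2 → (1, 0, 0, 19/4)
  clear (1,2): R1 −= (-1/2)R2 → (0, 1, 0, -3/4)
  clear (3,2): R3 −= (-7/2)R2 → (0, 0, 0, -63/4)
pivot(3,3)=-63/4: scale R3 → (0, 0, 0, 1)
  clear (0,3): R0 −= (19/4)R3 → (1, 0, 0, 0)
  clear (1,3): R1 −= (-3/4)R3 → (0, 1, 0, 0)
  clear (2,3): R2 −= (-3)R3 → (0, 0, 1, 0)

rank = 4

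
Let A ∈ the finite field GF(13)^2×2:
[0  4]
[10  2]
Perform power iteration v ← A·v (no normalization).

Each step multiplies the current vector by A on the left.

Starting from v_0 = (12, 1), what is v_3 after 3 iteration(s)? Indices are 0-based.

v_0 = (12, 1).
v_1 = A·v_0 = (4, 5).
v_2 = A·v_1 = (7, 11).
v_3 = A·v_2 = (5, 1).

v_3 = (5, 1)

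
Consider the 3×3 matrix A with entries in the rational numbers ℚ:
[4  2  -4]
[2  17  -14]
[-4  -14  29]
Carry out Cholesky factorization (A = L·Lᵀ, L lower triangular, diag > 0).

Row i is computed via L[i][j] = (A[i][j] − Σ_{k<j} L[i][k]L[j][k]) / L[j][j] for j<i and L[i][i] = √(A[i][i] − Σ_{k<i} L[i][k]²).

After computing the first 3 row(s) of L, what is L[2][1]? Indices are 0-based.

Step 1: L[0][0] = √(4) = 2.
  L[1][0] = (2) / L[0][0] = 1.
Step 2: L[1][1] = √(16) = 4.
  L[2][0] = (-4) / L[0][0] = -2.
  L[2][1] = (-12) / L[1][1] = -3.
Step 3: L[2][2] = √(16) = 4.

L[2][1] = -3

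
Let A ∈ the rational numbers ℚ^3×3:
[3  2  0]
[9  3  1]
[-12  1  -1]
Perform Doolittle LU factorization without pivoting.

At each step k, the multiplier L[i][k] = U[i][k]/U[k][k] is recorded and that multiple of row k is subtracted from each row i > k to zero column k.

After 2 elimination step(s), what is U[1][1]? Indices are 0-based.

U[1][1] = -3

[col 0] pivot 3
  R1 -= 3*R0 → (0, -3, 1)  (L[1][0] := 3)
  R2 -= -4*R0 → (0, 9, -1)  (L[2][0] := -4)
[col 1] pivot -3
  R2 -= -3*R1 → (0, 0, 2)  (L[2][1] := -3)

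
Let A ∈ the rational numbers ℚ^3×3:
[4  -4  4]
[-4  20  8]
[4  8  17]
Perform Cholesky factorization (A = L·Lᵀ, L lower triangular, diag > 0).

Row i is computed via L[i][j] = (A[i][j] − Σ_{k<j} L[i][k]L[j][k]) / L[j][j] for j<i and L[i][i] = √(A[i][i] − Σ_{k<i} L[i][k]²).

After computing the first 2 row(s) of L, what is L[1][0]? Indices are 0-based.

L[1][0] = -2

Step 1: L[0][0] = √(4) = 2.
  L[1][0] = (-4) / L[0][0] = -2.
Step 2: L[1][1] = √(16) = 4.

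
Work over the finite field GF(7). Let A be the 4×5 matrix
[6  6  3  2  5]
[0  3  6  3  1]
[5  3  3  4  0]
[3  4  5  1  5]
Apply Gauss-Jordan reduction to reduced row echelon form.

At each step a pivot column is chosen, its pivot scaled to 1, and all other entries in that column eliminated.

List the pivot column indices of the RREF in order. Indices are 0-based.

pivot columns: 0, 1, 2, 3

pivot(0,0)=6: scale R0 → (1, 1, 4, 5, 2)
  clear (2,0): R2 −= (5)R0 → (0, 5, 4, 0, 4)
  clear (3,0): R3 −= (3)R0 → (0, 1, 0, 0, 6)
pivot(1,1)=3: scale R1 → (0, 1, 2, 1, 5)
  clear (0,1): R0 −= (1)R1 → (1, 0, 2, 4, 4)
  clear (2,1): R2 −= (5)R1 → (0, 0, 1, 2, 0)
  clear (3,1): R3 −= (1)R1 → (0, 0, 5, 6, 1)
pivot(2,2)=1: scale R2 → (0, 0, 1, 2, 0)
  clear (0,2): R0 −= (2)R2 → (1, 0, 0, 0, 4)
  clear (1,2): R1 −= (2)R2 → (0, 1, 0, 4, 5)
  clear (3,2): R3 −= (5)R2 → (0, 0, 0, 3, 1)
pivot(3,3)=3: scale R3 → (0, 0, 0, 1, 5)
  clear (1,3): R1 −= (4)R3 → (0, 1, 0, 0, 6)
  clear (2,3): R2 −= (2)R3 → (0, 0, 1, 0, 4)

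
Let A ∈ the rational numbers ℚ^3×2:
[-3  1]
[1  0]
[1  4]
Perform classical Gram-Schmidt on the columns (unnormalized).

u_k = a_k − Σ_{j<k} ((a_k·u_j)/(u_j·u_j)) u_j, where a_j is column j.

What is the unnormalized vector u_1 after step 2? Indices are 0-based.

Step 1: u_0 = a_0 = (-3, 1, 1).
Step 2: u_1 = a_1 − (1/11)·u_0 = (14/11, -1/11, 43/11).

u_1 = (14/11, -1/11, 43/11)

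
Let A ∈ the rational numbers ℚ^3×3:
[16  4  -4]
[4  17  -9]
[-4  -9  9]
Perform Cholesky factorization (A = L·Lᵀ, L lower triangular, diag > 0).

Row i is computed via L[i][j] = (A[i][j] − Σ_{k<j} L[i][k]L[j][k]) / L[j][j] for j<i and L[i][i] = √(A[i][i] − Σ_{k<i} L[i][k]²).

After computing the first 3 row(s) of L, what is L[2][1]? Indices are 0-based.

Step 1: L[0][0] = √(16) = 4.
  L[1][0] = (4) / L[0][0] = 1.
Step 2: L[1][1] = √(16) = 4.
  L[2][0] = (-4) / L[0][0] = -1.
  L[2][1] = (-8) / L[1][1] = -2.
Step 3: L[2][2] = √(4) = 2.

L[2][1] = -2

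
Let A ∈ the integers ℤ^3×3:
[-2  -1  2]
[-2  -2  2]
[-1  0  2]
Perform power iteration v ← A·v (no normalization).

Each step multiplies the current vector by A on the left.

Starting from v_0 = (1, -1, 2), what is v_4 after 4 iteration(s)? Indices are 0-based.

v_0 = (1, -1, 2).
v_1 = A·v_0 = (3, 4, 3).
v_2 = A·v_1 = (-4, -8, 3).
v_3 = A·v_2 = (22, 30, 10).
v_4 = A·v_3 = (-54, -84, -2).

v_4 = (-54, -84, -2)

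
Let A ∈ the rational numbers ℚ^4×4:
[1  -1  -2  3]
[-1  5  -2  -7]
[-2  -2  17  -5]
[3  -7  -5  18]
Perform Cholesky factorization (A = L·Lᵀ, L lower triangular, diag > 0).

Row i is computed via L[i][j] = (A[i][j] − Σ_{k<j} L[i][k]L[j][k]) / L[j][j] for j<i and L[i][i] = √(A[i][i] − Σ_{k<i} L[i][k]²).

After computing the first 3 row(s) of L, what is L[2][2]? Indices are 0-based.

Step 1: L[0][0] = √(1) = 1.
  L[1][0] = (-1) / L[0][0] = -1.
Step 2: L[1][1] = √(4) = 2.
  L[2][0] = (-2) / L[0][0] = -2.
  L[2][1] = (-4) / L[1][1] = -2.
Step 3: L[2][2] = √(9) = 3.

L[2][2] = 3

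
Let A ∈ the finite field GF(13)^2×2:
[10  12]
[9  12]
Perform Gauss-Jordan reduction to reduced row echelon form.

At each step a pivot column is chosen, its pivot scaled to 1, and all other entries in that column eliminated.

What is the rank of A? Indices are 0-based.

step 1: normalize row 0 (÷10) = (1, 9)
  row 1: subtract 9×row0 = (0, 9)
step 2: normalize row 1 (÷9) = (0, 1)
  row 0: subtract 9×row1 = (1, 0)

rank = 2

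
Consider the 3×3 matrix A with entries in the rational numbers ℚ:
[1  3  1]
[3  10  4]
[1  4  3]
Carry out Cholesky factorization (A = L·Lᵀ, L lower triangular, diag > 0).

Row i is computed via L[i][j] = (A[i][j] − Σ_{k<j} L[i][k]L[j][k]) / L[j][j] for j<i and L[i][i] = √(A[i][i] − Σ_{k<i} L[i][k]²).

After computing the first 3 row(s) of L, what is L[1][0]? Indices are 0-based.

L[1][0] = 3

Step 1: L[0][0] = √(1) = 1.
  L[1][0] = (3) / L[0][0] = 3.
Step 2: L[1][1] = √(1) = 1.
  L[2][0] = (1) / L[0][0] = 1.
  L[2][1] = (1) / L[1][1] = 1.
Step 3: L[2][2] = √(1) = 1.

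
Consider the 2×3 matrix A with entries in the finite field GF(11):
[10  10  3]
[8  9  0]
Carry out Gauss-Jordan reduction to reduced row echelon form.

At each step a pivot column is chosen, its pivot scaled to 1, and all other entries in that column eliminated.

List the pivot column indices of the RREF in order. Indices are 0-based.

pivot columns: 0, 1

step 1: normalize row 0 (÷10) = (1, 1, 8)
  row 1: subtract 8×row0 = (0, 1, 2)
step 2: normalize row 1 (÷1) = (0, 1, 2)
  row 0: subtract 1×row1 = (1, 0, 6)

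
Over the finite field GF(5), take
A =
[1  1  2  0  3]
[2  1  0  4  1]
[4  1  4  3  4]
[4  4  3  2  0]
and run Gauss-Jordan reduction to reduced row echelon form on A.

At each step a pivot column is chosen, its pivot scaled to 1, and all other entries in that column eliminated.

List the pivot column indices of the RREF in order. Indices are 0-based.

pivot columns: 0, 1, 2, 3

pivot(0,0)=1: scale R0 → (1, 1, 2, 0, 3)
  clear (1,0): R1 −= (2)R0 → (0, 4, 1, 4, 0)
  clear (2,0): R2 −= (4)R0 → (0, 2, 1, 3, 2)
  clear (3,0): R3 −= (4)R0 → (0, 0, 0, 2, 3)
pivot(1,1)=4: scale R1 → (0, 1, 4, 1, 0)
  clear (0,1): R0 −= (1)R1 → (1, 0, 3, 4, 3)
  clear (2,1): R2 −= (2)R1 → (0, 0, 3, 1, 2)
pivot(2,2)=3: scale R2 → (0, 0, 1, 2, 4)
  clear (0,2): R0 −= (3)R2 → (1, 0, 0, 3, 1)
  clear (1,2): R1 −= (4)R2 → (0, 1, 0, 3, 4)
pivot(3,3)=2: scale R3 → (0, 0, 0, 1, 4)
  clear (0,3): R0 −= (3)R3 → (1, 0, 0, 0, 4)
  clear (1,3): R1 −= (3)R3 → (0, 1, 0, 0, 2)
  clear (2,3): R2 −= (2)R3 → (0, 0, 1, 0, 1)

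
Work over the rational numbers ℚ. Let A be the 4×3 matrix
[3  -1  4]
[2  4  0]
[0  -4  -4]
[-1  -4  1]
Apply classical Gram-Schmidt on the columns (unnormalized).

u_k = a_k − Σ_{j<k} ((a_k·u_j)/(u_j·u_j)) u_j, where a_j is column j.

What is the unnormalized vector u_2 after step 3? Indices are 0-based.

Step 1: u_0 = a_0 = (3, 2, 0, -1).
Step 2: u_1 = a_1 − (9/14)·u_0 = (-41/14, 19/7, -4, -47/14).
Step 3: u_2 = a_2 − (11/14)·u_0 − (13/605)·u_1 = (1032/605, -986/605, -2368/605, 1124/605).

u_2 = (1032/605, -986/605, -2368/605, 1124/605)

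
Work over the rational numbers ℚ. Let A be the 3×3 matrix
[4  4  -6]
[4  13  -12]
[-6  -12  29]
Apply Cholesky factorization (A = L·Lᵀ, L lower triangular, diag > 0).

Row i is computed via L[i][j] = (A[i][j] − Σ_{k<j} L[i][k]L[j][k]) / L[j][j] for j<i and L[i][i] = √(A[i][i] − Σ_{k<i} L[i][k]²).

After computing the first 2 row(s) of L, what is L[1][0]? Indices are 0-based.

Step 1: L[0][0] = √(4) = 2.
  L[1][0] = (4) / L[0][0] = 2.
Step 2: L[1][1] = √(9) = 3.

L[1][0] = 2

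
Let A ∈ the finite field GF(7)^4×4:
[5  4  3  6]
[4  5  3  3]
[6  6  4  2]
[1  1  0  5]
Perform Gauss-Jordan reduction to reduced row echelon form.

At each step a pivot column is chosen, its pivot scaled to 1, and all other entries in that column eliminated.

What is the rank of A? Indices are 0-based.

rank = 4

[1] R0 /= 5  ⇒  (1, 5, 2, 4)
     R1 -= 4·R0  ⇒  (0, 6, 2, 1)
     R2 -= 6·R0  ⇒  (0, 4, 6, 6)
     R3 -= 1·R0  ⇒  (0, 3, 5, 1)
[2] R1 /= 6  ⇒  (0, 1, 5, 6)
     R0 -= 5·R1  ⇒  (1, 0, 5, 2)
     R2 -= 4·R1  ⇒  (0, 0, 0, 3)
     R3 -= 3·R1  ⇒  (0, 0, 4, 4)
[3] R2 <-> R3
[3] R2 /= 4  ⇒  (0, 0, 1, 1)
     R0 -= 5·R2  ⇒  (1, 0, 0, 4)
     R1 -= 5·R2  ⇒  (0, 1, 0, 1)
[4] R3 /= 3  ⇒  (0, 0, 0, 1)
     R0 -= 4·R3  ⇒  (1, 0, 0, 0)
     R1 -= 1·R3  ⇒  (0, 1, 0, 0)
     R2 -= 1·R3  ⇒  (0, 0, 1, 0)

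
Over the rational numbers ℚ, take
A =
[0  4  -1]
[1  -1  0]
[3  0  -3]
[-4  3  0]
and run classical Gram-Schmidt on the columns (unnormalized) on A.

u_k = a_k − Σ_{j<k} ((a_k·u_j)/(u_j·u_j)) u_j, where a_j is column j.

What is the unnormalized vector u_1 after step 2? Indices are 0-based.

Step 1: u_0 = a_0 = (0, 1, 3, -4).
Step 2: u_1 = a_1 − (-1/2)·u_0 = (4, -1/2, 3/2, 1).

u_1 = (4, -1/2, 3/2, 1)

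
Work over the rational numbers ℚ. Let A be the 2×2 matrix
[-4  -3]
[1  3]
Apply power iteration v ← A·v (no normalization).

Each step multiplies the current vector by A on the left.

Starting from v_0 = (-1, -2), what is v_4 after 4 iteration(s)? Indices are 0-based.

v_0 = (-1, -2).
v_1 = A·v_0 = (10, -7).
v_2 = A·v_1 = (-19, -11).
v_3 = A·v_2 = (109, -52).
v_4 = A·v_3 = (-280, -47).

v_4 = (-280, -47)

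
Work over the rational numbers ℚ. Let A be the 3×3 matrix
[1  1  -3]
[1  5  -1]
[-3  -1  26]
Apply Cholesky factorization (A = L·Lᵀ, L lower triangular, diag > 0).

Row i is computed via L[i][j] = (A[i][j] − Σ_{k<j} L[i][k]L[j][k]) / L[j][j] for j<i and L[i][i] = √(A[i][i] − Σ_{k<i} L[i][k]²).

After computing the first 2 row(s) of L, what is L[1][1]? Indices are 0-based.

Step 1: L[0][0] = √(1) = 1.
  L[1][0] = (1) / L[0][0] = 1.
Step 2: L[1][1] = √(4) = 2.

L[1][1] = 2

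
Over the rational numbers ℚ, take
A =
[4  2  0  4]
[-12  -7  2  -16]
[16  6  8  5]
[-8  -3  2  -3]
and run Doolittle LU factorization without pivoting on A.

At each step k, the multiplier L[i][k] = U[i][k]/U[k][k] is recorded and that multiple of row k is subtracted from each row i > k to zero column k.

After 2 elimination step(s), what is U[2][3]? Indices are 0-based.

k=0: U[0][0]=4
  eliminate (1,0): mult=-3, new row 1: (0, -1, 2, -4); set L[1][0]=-3
  eliminate (2,0): mult=4, new row 2: (0, -2, 8, -11); set L[2][0]=4
  eliminate (3,0): mult=-2, new row 3: (0, 1, 2, 5); set L[3][0]=-2
k=1: U[1][1]=-1
  eliminate (2,1): mult=2, new row 2: (0, 0, 4, -3); set L[2][1]=2
  eliminate (3,1): mult=-1, new row 3: (0, 0, 4, 1); set L[3][1]=-1

U[2][3] = -3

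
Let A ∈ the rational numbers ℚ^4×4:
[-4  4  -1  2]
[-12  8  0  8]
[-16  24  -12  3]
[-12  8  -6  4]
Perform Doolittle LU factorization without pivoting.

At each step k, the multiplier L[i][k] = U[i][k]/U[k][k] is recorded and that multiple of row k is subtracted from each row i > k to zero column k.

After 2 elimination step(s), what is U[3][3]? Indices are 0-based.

U[3][3] = -4

Step 1: pivot at (0,0) is -4.
  row1 ← row1 − (3)·row0  ⇒  L[1][0]=3, U row1=(0, -4, 3, 2)
  row2 ← row2 − (4)·row0  ⇒  L[2][0]=4, U row2=(0, 8, -8, -5)
  row3 ← row3 − (3)·row0  ⇒  L[3][0]=3, U row3=(0, -4, -3, -2)
Step 2: pivot at (1,1) is -4.
  row2 ← row2 − (-2)·row1  ⇒  L[2][1]=-2, U row2=(0, 0, -2, -1)
  row3 ← row3 − (1)·row1  ⇒  L[3][1]=1, U row3=(0, 0, -6, -4)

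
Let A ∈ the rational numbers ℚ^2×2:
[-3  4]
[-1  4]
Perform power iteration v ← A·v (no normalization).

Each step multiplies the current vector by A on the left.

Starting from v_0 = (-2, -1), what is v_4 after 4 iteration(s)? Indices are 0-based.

v_0 = (-2, -1).
v_1 = A·v_0 = (2, -2).
v_2 = A·v_1 = (-14, -10).
v_3 = A·v_2 = (2, -26).
v_4 = A·v_3 = (-110, -106).

v_4 = (-110, -106)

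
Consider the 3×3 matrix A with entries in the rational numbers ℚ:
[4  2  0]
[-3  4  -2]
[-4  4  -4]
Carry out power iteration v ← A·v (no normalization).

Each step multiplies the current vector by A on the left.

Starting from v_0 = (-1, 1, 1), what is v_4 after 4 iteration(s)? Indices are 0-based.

v_0 = (-1, 1, 1).
v_1 = A·v_0 = (-2, 5, 4).
v_2 = A·v_1 = (2, 18, 12).
v_3 = A·v_2 = (44, 42, 16).
v_4 = A·v_3 = (260, 4, -72).

v_4 = (260, 4, -72)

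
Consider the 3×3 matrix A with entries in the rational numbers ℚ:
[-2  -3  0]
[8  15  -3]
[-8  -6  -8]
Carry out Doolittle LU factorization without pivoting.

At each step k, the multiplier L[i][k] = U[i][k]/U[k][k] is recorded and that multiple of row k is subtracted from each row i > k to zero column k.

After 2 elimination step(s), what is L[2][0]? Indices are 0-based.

L[2][0] = 4

[col 0] pivot -2
  R1 -= -4*R0 → (0, 3, -3)  (L[1][0] := -4)
  R2 -= 4*R0 → (0, 6, -8)  (L[2][0] := 4)
[col 1] pivot 3
  R2 -= 2*R1 → (0, 0, -2)  (L[2][1] := 2)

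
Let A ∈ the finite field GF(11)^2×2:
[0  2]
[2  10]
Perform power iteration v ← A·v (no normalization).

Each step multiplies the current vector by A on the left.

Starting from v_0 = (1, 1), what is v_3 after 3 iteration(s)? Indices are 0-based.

v_0 = (1, 1).
v_1 = A·v_0 = (2, 1).
v_2 = A·v_1 = (2, 3).
v_3 = A·v_2 = (6, 1).

v_3 = (6, 1)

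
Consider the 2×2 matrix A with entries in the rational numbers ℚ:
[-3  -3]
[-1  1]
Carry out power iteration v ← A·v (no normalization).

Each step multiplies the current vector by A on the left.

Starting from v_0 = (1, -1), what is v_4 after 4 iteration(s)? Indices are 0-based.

v_4 = (60, 4)

v_0 = (1, -1).
v_1 = A·v_0 = (0, -2).
v_2 = A·v_1 = (6, -2).
v_3 = A·v_2 = (-12, -8).
v_4 = A·v_3 = (60, 4).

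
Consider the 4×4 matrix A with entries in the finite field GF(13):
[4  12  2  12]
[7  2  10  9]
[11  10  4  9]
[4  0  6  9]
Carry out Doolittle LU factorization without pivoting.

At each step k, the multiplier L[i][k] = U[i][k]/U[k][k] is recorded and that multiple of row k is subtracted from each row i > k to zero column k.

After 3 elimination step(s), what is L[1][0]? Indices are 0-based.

[col 0] pivot 4
  R1 -= 5*R0 → (0, 7, 0, 1)  (L[1][0] := 5)
  R2 -= 6*R0 → (0, 3, 5, 2)  (L[2][0] := 6)
  R3 -= 1*R0 → (0, 1, 4, 10)  (L[3][0] := 1)
[col 1] pivot 7
  R2 -= 6*R1 → (0, 0, 5, 9)  (L[2][1] := 6)
  R3 -= 2*R1 → (0, 0, 4, 8)  (L[3][1] := 2)
[col 2] pivot 5
  R3 -= 6*R2 → (0, 0, 0, 6)  (L[3][2] := 6)

L[1][0] = 5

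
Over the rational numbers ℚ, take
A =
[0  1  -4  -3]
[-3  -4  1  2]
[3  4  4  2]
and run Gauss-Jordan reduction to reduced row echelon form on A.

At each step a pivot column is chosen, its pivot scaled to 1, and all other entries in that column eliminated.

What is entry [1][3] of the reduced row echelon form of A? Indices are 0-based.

pivot(0,0): swap R0↔R1
pivot(0,0)=-3: scale R0 → (1, 4/3, -1/3, -2/3)
  clear (2,0): R2 −= (3)R0 → (0, 0, 5, 4)
pivot(1,1)=1: scale R1 → (0, 1, -4, -3)
  clear (0,1): R0 −= (4/3)R1 → (1, 0, 5, 10/3)
pivot(2,2)=5: scale R2 → (0, 0, 1, 4/5)
  clear (0,2): R0 −= (5)R2 → (1, 0, 0, -2/3)
  clear (1,2): R1 −= (-4)R2 → (0, 1, 0, 1/5)

M[1][3] = 1/5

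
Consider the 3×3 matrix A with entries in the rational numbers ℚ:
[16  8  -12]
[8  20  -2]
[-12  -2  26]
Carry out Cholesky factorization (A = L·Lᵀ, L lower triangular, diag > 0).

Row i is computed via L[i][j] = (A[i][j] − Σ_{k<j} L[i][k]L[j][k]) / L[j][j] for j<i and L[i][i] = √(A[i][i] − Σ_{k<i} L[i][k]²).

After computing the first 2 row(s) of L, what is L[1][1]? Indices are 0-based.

Step 1: L[0][0] = √(16) = 4.
  L[1][0] = (8) / L[0][0] = 2.
Step 2: L[1][1] = √(16) = 4.

L[1][1] = 4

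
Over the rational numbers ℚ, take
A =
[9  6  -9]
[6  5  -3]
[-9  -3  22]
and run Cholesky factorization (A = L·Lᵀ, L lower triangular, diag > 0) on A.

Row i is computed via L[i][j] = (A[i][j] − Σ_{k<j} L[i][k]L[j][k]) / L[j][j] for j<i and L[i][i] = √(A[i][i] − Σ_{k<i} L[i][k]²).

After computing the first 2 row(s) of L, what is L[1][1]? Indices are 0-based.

L[1][1] = 1

Step 1: L[0][0] = √(9) = 3.
  L[1][0] = (6) / L[0][0] = 2.
Step 2: L[1][1] = √(1) = 1.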